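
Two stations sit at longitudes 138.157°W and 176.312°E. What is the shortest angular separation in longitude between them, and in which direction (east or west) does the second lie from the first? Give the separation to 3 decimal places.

Raw difference: 176.312 − -138.157 = 314.469°.
Normalise into (−180°, 180°]: 314.469° − 360° = -45.531°.
Negative ⇒ the second point lies to the west; separation 45.531°.

45.531° west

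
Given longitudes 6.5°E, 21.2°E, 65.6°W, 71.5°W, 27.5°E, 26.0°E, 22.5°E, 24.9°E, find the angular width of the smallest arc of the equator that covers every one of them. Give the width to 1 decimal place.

99.0°

Sort the longitudes: -71.5°, -65.6°, +6.5°, +21.2°, +22.5°, +24.9°, +26.0°, +27.5°.
Eastward gaps between consecutive values (wrapping around): 5.9°, 72.1°, 14.7°, 1.3°, 2.4°, 1.1°, 1.5°, 261.0°.
Largest gap = 261.0° ⇒ minimal covering band is its complement: 360° − 261.0° = 99.0°.
Band runs from -71.5° eastward to +27.5°.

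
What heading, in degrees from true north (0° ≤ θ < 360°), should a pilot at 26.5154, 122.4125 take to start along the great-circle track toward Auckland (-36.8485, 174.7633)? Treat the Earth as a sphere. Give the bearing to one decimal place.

140.0°

Δλ = 174.7633 − 122.4125 = 52.3508°.
θ = atan2( sin Δλ · cos φ₂ , cos φ₁ · sin φ₂ − sin φ₁ · cos φ₂ · cos Δλ )
  = atan2(0.63359, -0.75484) = 139.991° → normalised to [0°, 360°): 139.991°.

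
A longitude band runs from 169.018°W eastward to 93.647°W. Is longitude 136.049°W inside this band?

Yes

Band width going east from -169.018° to -93.647°: ((-93.647 − -169.018) mod 360) = 75.371°.
Offset of -136.049° east of the west edge: ((-136.049 − -169.018) mod 360) = 32.969°.
32.969° ≤ 75.371° ⇒ inside.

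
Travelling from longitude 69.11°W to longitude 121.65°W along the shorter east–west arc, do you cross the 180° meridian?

Signed shortest Δλ = ((-121.65 − -69.11 + 180) mod 360) − 180 = -52.54°.
Going west by 52.54° from -69.11° reaches -121.65° without touching 180°.

No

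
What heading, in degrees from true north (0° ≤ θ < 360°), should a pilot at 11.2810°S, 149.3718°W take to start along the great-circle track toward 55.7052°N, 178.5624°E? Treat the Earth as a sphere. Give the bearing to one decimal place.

341.7°

Δλ = 178.5624 − -149.3718 = 327.9342°; wrapped into (−180°, 180°]: -32.0658°.
θ = atan2( sin Δλ · cos φ₂ , cos φ₁ · sin φ₂ − sin φ₁ · cos φ₂ · cos Δλ )
  = atan2(-0.29913, 0.90360) = -18.317° → normalised to [0°, 360°): 341.683°.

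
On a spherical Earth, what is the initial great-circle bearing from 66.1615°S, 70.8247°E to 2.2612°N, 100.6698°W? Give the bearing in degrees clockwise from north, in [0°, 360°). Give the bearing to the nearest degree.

189°

Δλ = -100.6698 − 70.8247 = -171.4945°.
θ = atan2( sin Δλ · cos φ₂ , cos φ₁ · sin φ₂ − sin φ₁ · cos φ₂ · cos Δλ )
  = atan2(-0.14779, -0.88798) = -170.551° → normalised to [0°, 360°): 189.449°.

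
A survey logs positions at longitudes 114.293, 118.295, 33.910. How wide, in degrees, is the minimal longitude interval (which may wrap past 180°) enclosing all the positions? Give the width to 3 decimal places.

84.385°

Sort the longitudes: +33.910°, +114.293°, +118.295°.
Eastward gaps between consecutive values (wrapping around): 80.383°, 4.002°, 275.615°.
Largest gap = 275.615° ⇒ minimal covering band is its complement: 360° − 275.615° = 84.385°.
Band runs from +33.910° eastward to +118.295°.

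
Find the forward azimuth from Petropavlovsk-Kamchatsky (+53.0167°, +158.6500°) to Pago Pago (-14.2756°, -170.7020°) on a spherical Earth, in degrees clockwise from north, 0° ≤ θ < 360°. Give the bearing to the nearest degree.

Δλ = -170.7020 − 158.6500 = -329.3520°; wrapped into (−180°, 180°]: 30.6480°.
θ = atan2( sin Δλ · cos φ₂ , cos φ₁ · sin φ₂ − sin φ₁ · cos φ₂ · cos Δλ )
  = atan2(0.49402, -0.81435) = 148.757° → normalised to [0°, 360°): 148.757°.

149°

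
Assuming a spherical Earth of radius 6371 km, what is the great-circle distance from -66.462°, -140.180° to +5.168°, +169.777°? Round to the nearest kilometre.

Δλ = 169.777 − -140.180 = 309.957°; wrapped into (−180°, 180°]: -50.043°.
Δφ = 5.168 − -66.462 = 71.630°.
a = sin²(Δφ/2) + cos φ₁ · cos φ₂ · sin²(Δλ/2) = 0.413576.
c = 2·atan2(√a, √(1−a)) = 1.39708 rad → d = 6371·c ≈ 8900.77 km.

8901 km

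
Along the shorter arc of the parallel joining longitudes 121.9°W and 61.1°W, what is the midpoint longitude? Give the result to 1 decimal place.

Signed shortest Δλ from -121.9° to -61.1° is +60.8°.
Midpoint longitude = -121.9° + (+60.8°)/2 = -121.9° + 30.4° = -91.5°.

91.5°W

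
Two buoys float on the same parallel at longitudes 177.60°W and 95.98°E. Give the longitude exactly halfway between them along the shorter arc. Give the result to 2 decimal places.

Signed shortest Δλ from -177.60° to +95.98° is -86.42°.
Midpoint longitude = -177.60° + (-86.42°)/2 = -177.60° − 43.21° = -220.81°.
Normalise into (−180°, 180°]: +139.19°.
(The naïve average (-177.60 + +95.98)/2 = -40.81° is on the wrong side of the globe.)

139.19°E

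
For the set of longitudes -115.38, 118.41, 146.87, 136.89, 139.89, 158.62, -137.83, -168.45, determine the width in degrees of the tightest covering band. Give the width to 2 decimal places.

Sort the longitudes: -168.45°, -137.83°, -115.38°, +118.41°, +136.89°, +139.89°, +146.87°, +158.62°.
Eastward gaps between consecutive values (wrapping around): 30.62°, 22.45°, 233.79°, 18.48°, 3.00°, 6.98°, 11.75°, 32.93°.
Largest gap = 233.79° ⇒ minimal covering band is its complement: 360° − 233.79° = 126.21°.
Band runs from +118.41° eastward to -115.38°, crossing the antimeridian.

126.21°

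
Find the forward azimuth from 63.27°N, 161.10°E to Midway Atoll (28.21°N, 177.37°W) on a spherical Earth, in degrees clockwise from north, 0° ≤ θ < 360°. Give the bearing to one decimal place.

Δλ = -177.37 − 161.10 = -338.47°; wrapped into (−180°, 180°]: 21.53°.
θ = atan2( sin Δλ · cos φ₂ , cos φ₁ · sin φ₂ − sin φ₁ · cos φ₂ · cos Δλ )
  = atan2(0.32340, -0.51952) = 148.098° → normalised to [0°, 360°): 148.098°.

148.1°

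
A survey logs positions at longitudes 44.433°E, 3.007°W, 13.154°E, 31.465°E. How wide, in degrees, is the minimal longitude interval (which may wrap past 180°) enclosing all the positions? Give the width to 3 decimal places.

47.440°

Sort the longitudes: -3.007°, +13.154°, +31.465°, +44.433°.
Eastward gaps between consecutive values (wrapping around): 16.161°, 18.311°, 12.968°, 312.560°.
Largest gap = 312.560° ⇒ minimal covering band is its complement: 360° − 312.560° = 47.440°.
Band runs from -3.007° eastward to +44.433°.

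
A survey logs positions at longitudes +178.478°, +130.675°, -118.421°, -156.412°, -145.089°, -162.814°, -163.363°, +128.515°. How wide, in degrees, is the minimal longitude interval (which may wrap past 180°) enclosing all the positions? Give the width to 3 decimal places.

Sort the longitudes: -163.363°, -162.814°, -156.412°, -145.089°, -118.421°, +128.515°, +130.675°, +178.478°.
Eastward gaps between consecutive values (wrapping around): 0.549°, 6.402°, 11.323°, 26.668°, 246.936°, 2.160°, 47.803°, 18.159°.
Largest gap = 246.936° ⇒ minimal covering band is its complement: 360° − 246.936° = 113.064°.
Band runs from +128.515° eastward to -118.421°, crossing the antimeridian.

113.064°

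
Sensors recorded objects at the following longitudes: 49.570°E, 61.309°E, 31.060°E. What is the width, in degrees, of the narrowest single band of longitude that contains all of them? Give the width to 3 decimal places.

Sort the longitudes: +31.060°, +49.570°, +61.309°.
Eastward gaps between consecutive values (wrapping around): 18.510°, 11.739°, 329.751°.
Largest gap = 329.751° ⇒ minimal covering band is its complement: 360° − 329.751° = 30.249°.
Band runs from +31.060° eastward to +61.309°.

30.249°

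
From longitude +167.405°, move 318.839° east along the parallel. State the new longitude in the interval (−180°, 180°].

+126.244°

Start at +167.405°; shift +318.839° → +486.244°.
+486.244° lies outside (−180°, 180°]; subtract 360° → +126.244°.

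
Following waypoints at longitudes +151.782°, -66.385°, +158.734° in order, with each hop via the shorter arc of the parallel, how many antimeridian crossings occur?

2

Leg 1: +151.782° → -66.385°, shortest Δλ = 141.833° (east) — crosses 180°.
Leg 2: -66.385° → +158.734°, shortest Δλ = -134.881° (west) — crosses 180°.
Total crossings: 2.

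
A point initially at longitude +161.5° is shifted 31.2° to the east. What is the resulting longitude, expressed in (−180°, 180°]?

Start at +161.5°; shift +31.2° → +192.7°.
+192.7° lies outside (−180°, 180°]; subtract 360° → -167.3°.

-167.3°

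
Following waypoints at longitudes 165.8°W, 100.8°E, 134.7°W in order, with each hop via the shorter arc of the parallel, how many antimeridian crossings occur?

Leg 1: -165.8° → +100.8°, shortest Δλ = -93.4° (west) — crosses 180°.
Leg 2: +100.8° → -134.7°, shortest Δλ = 124.5° (east) — crosses 180°.
Total crossings: 2.

2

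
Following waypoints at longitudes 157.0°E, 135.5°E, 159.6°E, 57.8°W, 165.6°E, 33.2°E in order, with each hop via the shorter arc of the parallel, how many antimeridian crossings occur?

Leg 1: +157.0° → +135.5°, shortest Δλ = -21.5° (west) — does not cross 180°.
Leg 2: +135.5° → +159.6°, shortest Δλ = 24.1° (east) — does not cross 180°.
Leg 3: +159.6° → -57.8°, shortest Δλ = 142.6° (east) — crosses 180°.
Leg 4: -57.8° → +165.6°, shortest Δλ = -136.6° (west) — crosses 180°.
Leg 5: +165.6° → +33.2°, shortest Δλ = -132.4° (west) — does not cross 180°.
Total crossings: 2.

2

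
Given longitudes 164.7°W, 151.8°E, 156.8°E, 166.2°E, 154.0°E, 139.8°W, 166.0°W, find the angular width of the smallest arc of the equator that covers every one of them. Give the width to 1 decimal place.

68.4°

Sort the longitudes: -166.0°, -164.7°, -139.8°, +151.8°, +154.0°, +156.8°, +166.2°.
Eastward gaps between consecutive values (wrapping around): 1.3°, 24.9°, 291.6°, 2.2°, 2.8°, 9.4°, 27.8°.
Largest gap = 291.6° ⇒ minimal covering band is its complement: 360° − 291.6° = 68.4°.
Band runs from +151.8° eastward to -139.8°, crossing the antimeridian.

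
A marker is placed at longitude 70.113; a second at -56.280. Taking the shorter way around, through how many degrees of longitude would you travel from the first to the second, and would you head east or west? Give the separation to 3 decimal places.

Raw difference: -56.280 − 70.113 = -126.393°.
Normalise into (−180°, 180°]: -126.393° stays -126.393°.
Negative ⇒ the second point lies to the west; separation 126.393°.

126.393° west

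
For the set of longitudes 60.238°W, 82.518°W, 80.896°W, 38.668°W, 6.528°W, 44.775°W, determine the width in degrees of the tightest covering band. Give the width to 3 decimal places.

Sort the longitudes: -82.518°, -80.896°, -60.238°, -44.775°, -38.668°, -6.528°.
Eastward gaps between consecutive values (wrapping around): 1.622°, 20.658°, 15.463°, 6.107°, 32.140°, 284.010°.
Largest gap = 284.010° ⇒ minimal covering band is its complement: 360° − 284.010° = 75.990°.
Band runs from -82.518° eastward to -6.528°.

75.990°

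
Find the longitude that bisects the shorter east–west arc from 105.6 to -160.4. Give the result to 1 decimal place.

+152.6°

Signed shortest Δλ from +105.6° to -160.4° is +94.0°.
Midpoint longitude = +105.6° + (+94.0°)/2 = +105.6° + 47.0° = +152.6°.
(The naïve average (+105.6 + -160.4)/2 = -27.4° is on the wrong side of the globe.)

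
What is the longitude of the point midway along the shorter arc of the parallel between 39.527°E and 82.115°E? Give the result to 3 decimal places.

Signed shortest Δλ from +39.527° to +82.115° is +42.588°.
Midpoint longitude = +39.527° + (+42.588°)/2 = +39.527° + 21.294° = +60.821°.

60.821°E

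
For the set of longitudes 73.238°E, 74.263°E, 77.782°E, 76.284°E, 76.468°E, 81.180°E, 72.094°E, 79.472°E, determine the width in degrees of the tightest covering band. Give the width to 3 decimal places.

Sort the longitudes: +72.094°, +73.238°, +74.263°, +76.284°, +76.468°, +77.782°, +79.472°, +81.180°.
Eastward gaps between consecutive values (wrapping around): 1.144°, 1.025°, 2.021°, 0.184°, 1.314°, 1.690°, 1.708°, 350.914°.
Largest gap = 350.914° ⇒ minimal covering band is its complement: 360° − 350.914° = 9.086°.
Band runs from +72.094° eastward to +81.180°.

9.086°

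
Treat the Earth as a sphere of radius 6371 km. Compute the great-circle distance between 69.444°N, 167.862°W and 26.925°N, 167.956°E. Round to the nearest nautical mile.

2690 nmi

Δλ = 167.956 − -167.862 = 335.818°; wrapped into (−180°, 180°]: -24.182°.
Δφ = 26.925 − 69.444 = -42.519°.
a = sin²(Δφ/2) + cos φ₁ · cos φ₂ · sin²(Δλ/2) = 0.145209.
c = 2·atan2(√a, √(1−a)) = 0.78189 rad → d = 6371·c ≈ 4981.43 km ≈ 2689.76 nmi.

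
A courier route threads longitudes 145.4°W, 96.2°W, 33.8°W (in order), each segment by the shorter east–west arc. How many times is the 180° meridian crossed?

Leg 1: -145.4° → -96.2°, shortest Δλ = 49.2° (east) — does not cross 180°.
Leg 2: -96.2° → -33.8°, shortest Δλ = 62.4° (east) — does not cross 180°.
Total crossings: 0.

0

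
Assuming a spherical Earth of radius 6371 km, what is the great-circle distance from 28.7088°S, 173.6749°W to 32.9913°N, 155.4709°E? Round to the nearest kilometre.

7593 km

Δλ = 155.4709 − -173.6749 = 329.1458°; wrapped into (−180°, 180°]: -30.8542°.
Δφ = 32.9913 − -28.7088 = 61.7001°.
a = sin²(Δφ/2) + cos φ₁ · cos φ₂ · sin²(Δλ/2) = 0.315013.
c = 2·atan2(√a, √(1−a)) = 1.19181 rad → d = 6371·c ≈ 7593.05 km.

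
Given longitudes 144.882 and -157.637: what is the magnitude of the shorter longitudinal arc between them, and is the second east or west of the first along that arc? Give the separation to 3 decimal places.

Raw difference: -157.637 − 144.882 = -302.519°.
Normalise into (−180°, 180°]: -302.519° + 360° = 57.481°.
Positive ⇒ the second point lies to the east; separation 57.481°.

57.481° east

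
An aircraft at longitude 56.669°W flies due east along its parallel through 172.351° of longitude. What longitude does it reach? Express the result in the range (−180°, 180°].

Start at -56.669°; shift +172.351° → +115.682°.
+115.682° already lies in (−180°, 180°].

115.682°E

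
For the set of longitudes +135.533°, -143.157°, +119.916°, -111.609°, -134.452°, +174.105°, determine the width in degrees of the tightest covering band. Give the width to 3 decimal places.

Sort the longitudes: -143.157°, -134.452°, -111.609°, +119.916°, +135.533°, +174.105°.
Eastward gaps between consecutive values (wrapping around): 8.705°, 22.843°, 231.525°, 15.617°, 38.572°, 42.738°.
Largest gap = 231.525° ⇒ minimal covering band is its complement: 360° − 231.525° = 128.475°.
Band runs from +119.916° eastward to -111.609°, crossing the antimeridian.

128.475°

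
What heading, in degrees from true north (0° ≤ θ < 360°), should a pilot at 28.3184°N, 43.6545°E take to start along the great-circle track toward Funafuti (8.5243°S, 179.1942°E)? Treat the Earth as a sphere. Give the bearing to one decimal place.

Δλ = 179.1942 − 43.6545 = 135.5397°.
θ = atan2( sin Δλ · cos φ₂ , cos φ₁ · sin φ₂ − sin φ₁ · cos φ₂ · cos Δλ )
  = atan2(0.69268, 0.20435) = 73.563° → normalised to [0°, 360°): 73.563°.

73.6°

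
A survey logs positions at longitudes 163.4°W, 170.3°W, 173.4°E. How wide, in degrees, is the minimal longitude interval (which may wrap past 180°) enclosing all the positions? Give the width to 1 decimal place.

Sort the longitudes: -170.3°, -163.4°, +173.4°.
Eastward gaps between consecutive values (wrapping around): 6.9°, 336.8°, 16.3°.
Largest gap = 336.8° ⇒ minimal covering band is its complement: 360° − 336.8° = 23.2°.
Band runs from +173.4° eastward to -163.4°, crossing the antimeridian.

23.2°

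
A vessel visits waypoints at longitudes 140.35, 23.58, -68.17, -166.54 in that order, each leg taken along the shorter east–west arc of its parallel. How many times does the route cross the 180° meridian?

0

Leg 1: +140.35° → +23.58°, shortest Δλ = -116.77° (west) — does not cross 180°.
Leg 2: +23.58° → -68.17°, shortest Δλ = -91.75° (west) — does not cross 180°.
Leg 3: -68.17° → -166.54°, shortest Δλ = -98.37° (west) — does not cross 180°.
Total crossings: 0.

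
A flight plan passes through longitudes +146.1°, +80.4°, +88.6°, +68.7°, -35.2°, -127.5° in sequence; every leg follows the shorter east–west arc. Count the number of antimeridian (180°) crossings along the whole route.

Leg 1: +146.1° → +80.4°, shortest Δλ = -65.7° (west) — does not cross 180°.
Leg 2: +80.4° → +88.6°, shortest Δλ = 8.2° (east) — does not cross 180°.
Leg 3: +88.6° → +68.7°, shortest Δλ = -19.9° (west) — does not cross 180°.
Leg 4: +68.7° → -35.2°, shortest Δλ = -103.9° (west) — does not cross 180°.
Leg 5: -35.2° → -127.5°, shortest Δλ = -92.3° (west) — does not cross 180°.
Total crossings: 0.

0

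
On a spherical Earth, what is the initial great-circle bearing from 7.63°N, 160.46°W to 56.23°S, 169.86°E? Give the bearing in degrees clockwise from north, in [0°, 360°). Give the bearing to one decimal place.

Δλ = 169.86 − -160.46 = 330.32°; wrapped into (−180°, 180°]: -29.68°.
θ = atan2( sin Δλ · cos φ₂ , cos φ₁ · sin φ₂ − sin φ₁ · cos φ₂ · cos Δλ )
  = atan2(-0.27524, -0.88804) = -162.780° → normalised to [0°, 360°): 197.220°.

197.2°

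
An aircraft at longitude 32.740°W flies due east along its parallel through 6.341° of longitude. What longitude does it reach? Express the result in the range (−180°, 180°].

Start at -32.740°; shift +6.341° → -26.399°.
-26.399° already lies in (−180°, 180°].

26.399°W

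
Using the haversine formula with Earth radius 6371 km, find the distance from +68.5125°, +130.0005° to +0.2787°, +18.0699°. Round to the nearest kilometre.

10853 km

Δλ = 18.0699 − 130.0005 = -111.9306°.
Δφ = 0.2787 − 68.5125 = -68.2338°.
a = sin²(Δφ/2) + cos φ₁ · cos φ₂ · sin²(Δλ/2) = 0.566139.
c = 2·atan2(√a, √(1−a)) = 1.70346 rad → d = 6371·c ≈ 10852.77 km.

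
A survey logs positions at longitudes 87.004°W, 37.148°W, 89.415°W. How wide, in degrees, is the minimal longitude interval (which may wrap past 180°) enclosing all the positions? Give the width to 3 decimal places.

Sort the longitudes: -89.415°, -87.004°, -37.148°.
Eastward gaps between consecutive values (wrapping around): 2.411°, 49.856°, 307.733°.
Largest gap = 307.733° ⇒ minimal covering band is its complement: 360° − 307.733° = 52.267°.
Band runs from -89.415° eastward to -37.148°.

52.267°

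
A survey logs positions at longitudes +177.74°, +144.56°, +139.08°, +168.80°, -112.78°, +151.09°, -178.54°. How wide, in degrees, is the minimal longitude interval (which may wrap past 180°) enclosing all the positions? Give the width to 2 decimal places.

108.14°

Sort the longitudes: -178.54°, -112.78°, +139.08°, +144.56°, +151.09°, +168.80°, +177.74°.
Eastward gaps between consecutive values (wrapping around): 65.76°, 251.86°, 5.48°, 6.53°, 17.71°, 8.94°, 3.72°.
Largest gap = 251.86° ⇒ minimal covering band is its complement: 360° − 251.86° = 108.14°.
Band runs from +139.08° eastward to -112.78°, crossing the antimeridian.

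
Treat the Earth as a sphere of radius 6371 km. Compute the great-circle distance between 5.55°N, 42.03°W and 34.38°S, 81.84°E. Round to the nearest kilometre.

13435 km

Δλ = 81.84 − -42.03 = 123.87°.
Δφ = -34.38 − 5.55 = -39.93°.
a = sin²(Δφ/2) + cos φ₁ · cos φ₂ · sin²(Δλ/2) = 0.756205.
c = 2·atan2(√a, √(1−a)) = 2.10879 rad → d = 6371·c ≈ 13435.08 km.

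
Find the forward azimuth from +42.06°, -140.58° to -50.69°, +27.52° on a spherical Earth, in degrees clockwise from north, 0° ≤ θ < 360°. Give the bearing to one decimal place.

Δλ = 27.52 − -140.58 = 168.10°.
θ = atan2( sin Δλ · cos φ₂ , cos φ₁ · sin φ₂ − sin φ₁ · cos φ₂ · cos Δλ )
  = atan2(0.13063, -0.15917) = 140.624° → normalised to [0°, 360°): 140.624°.

140.6°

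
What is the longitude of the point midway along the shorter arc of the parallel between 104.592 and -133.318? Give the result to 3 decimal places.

Signed shortest Δλ from +104.592° to -133.318° is +122.090°.
Midpoint longitude = +104.592° + (+122.090°)/2 = +104.592° + 61.045° = +165.637°.
(The naïve average (+104.592 + -133.318)/2 = -14.363° is on the wrong side of the globe.)

+165.637°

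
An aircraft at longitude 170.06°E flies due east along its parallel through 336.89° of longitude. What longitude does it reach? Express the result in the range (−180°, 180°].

Start at +170.06°; shift +336.89° → +506.95°.
+506.95° lies outside (−180°, 180°]; subtract 360° → +146.95°.

146.95°E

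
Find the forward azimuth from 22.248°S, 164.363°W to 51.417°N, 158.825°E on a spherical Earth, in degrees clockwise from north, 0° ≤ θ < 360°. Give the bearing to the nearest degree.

Δλ = 158.825 − -164.363 = 323.188°; wrapped into (−180°, 180°]: -36.812°.
θ = atan2( sin Δλ · cos φ₂ , cos φ₁ · sin φ₂ − sin φ₁ · cos φ₂ · cos Δλ )
  = atan2(-0.37368, 0.91255) = -22.269° → normalised to [0°, 360°): 337.731°.

338°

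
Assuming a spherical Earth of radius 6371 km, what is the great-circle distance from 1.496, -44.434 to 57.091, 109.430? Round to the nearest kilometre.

Δλ = 109.430 − -44.434 = 153.864°.
Δφ = 57.091 − 1.496 = 55.595°.
a = sin²(Δφ/2) + cos φ₁ · cos φ₂ · sin²(Δλ/2) = 0.732835.
c = 2·atan2(√a, √(1−a)) = 2.05519 rad → d = 6371·c ≈ 13093.60 km.

13094 km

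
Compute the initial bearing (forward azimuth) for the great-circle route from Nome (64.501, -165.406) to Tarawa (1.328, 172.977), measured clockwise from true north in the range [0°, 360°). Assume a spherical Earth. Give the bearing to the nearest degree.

Δλ = 172.977 − -165.406 = 338.383°; wrapped into (−180°, 180°]: -21.617°.
θ = atan2( sin Δλ · cos φ₂ , cos φ₁ · sin φ₂ − sin φ₁ · cos φ₂ · cos Δλ )
  = atan2(-0.36830, -0.82891) = -156.043° → normalised to [0°, 360°): 203.957°.

204°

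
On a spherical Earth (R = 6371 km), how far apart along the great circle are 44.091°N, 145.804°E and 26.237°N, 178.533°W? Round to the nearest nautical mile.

2029 nmi

Δλ = -178.533 − 145.804 = -324.337°; wrapped into (−180°, 180°]: 35.663°.
Δφ = 26.237 − 44.091 = -17.854°.
a = sin²(Δφ/2) + cos φ₁ · cos φ₂ · sin²(Δλ/2) = 0.084490.
c = 2·atan2(√a, √(1−a)) = 0.58986 rad → d = 6371·c ≈ 3757.97 km ≈ 2029.14 nmi.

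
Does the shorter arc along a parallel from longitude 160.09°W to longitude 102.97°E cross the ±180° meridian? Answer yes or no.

Naïve |102.97 − -160.09| = 263.06° > 180°, so the shorter arc goes the other way round — across 180°.
Signed shortest Δλ = ((102.97 − -160.09 + 180) mod 360) − 180 = -96.94°.
Going west by 96.94° from -160.09° passes through 180° before reaching +102.97°.

Yes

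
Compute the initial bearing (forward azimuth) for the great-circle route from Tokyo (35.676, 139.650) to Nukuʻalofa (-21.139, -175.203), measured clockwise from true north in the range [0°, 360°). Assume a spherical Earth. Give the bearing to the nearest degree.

Δλ = -175.203 − 139.650 = -314.853°; wrapped into (−180°, 180°]: 45.147°.
θ = atan2( sin Δλ · cos φ₂ , cos φ₁ · sin φ₂ − sin φ₁ · cos φ₂ · cos Δλ )
  = atan2(0.66121, -0.67660) = 135.659° → normalised to [0°, 360°): 135.659°.

136°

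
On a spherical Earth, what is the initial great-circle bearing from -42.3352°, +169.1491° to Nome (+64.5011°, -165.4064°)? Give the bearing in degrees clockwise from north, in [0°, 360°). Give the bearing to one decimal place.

Δλ = -165.4064 − 169.1491 = -334.5555°; wrapped into (−180°, 180°]: 25.4445°.
θ = atan2( sin Δλ · cos φ₂ , cos φ₁ · sin φ₂ − sin φ₁ · cos φ₂ · cos Δλ )
  = atan2(0.18496, 0.92901) = 11.260° → normalised to [0°, 360°): 11.260°.

11.3°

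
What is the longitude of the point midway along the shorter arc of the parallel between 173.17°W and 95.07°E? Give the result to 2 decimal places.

140.95°E

Signed shortest Δλ from -173.17° to +95.07° is -91.76°.
Midpoint longitude = -173.17° + (-91.76°)/2 = -173.17° − 45.88° = -219.05°.
Normalise into (−180°, 180°]: +140.95°.
(The naïve average (-173.17 + +95.07)/2 = -39.05° is on the wrong side of the globe.)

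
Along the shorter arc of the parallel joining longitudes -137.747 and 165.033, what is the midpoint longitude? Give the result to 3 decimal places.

-166.357°

Signed shortest Δλ from -137.747° to +165.033° is -57.220°.
Midpoint longitude = -137.747° + (-57.220°)/2 = -137.747° − 28.610° = -166.357°.
(The naïve average (-137.747 + +165.033)/2 = 13.643° is on the wrong side of the globe.)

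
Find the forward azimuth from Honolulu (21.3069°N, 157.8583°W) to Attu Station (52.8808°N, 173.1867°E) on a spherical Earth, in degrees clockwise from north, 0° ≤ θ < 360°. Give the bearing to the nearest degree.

Δλ = 173.1867 − -157.8583 = 331.0450°; wrapped into (−180°, 180°]: -28.9550°.
θ = atan2( sin Δλ · cos φ₂ , cos φ₁ · sin φ₂ − sin φ₁ · cos φ₂ · cos Δλ )
  = atan2(-0.29216, 0.55101) = -27.933° → normalised to [0°, 360°): 332.067°.

332°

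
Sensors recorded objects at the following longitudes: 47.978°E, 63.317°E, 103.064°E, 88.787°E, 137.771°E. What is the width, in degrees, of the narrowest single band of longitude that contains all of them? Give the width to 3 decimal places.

89.793°

Sort the longitudes: +47.978°, +63.317°, +88.787°, +103.064°, +137.771°.
Eastward gaps between consecutive values (wrapping around): 15.339°, 25.470°, 14.277°, 34.707°, 270.207°.
Largest gap = 270.207° ⇒ minimal covering band is its complement: 360° − 270.207° = 89.793°.
Band runs from +47.978° eastward to +137.771°.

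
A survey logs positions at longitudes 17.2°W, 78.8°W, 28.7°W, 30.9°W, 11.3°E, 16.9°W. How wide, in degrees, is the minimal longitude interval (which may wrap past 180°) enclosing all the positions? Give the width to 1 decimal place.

90.1°

Sort the longitudes: -78.8°, -30.9°, -28.7°, -17.2°, -16.9°, +11.3°.
Eastward gaps between consecutive values (wrapping around): 47.9°, 2.2°, 11.5°, 0.3°, 28.2°, 269.9°.
Largest gap = 269.9° ⇒ minimal covering band is its complement: 360° − 269.9° = 90.1°.
Band runs from -78.8° eastward to +11.3°.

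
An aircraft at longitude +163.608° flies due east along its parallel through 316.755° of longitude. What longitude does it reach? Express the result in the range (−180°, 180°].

Start at +163.608°; shift +316.755° → +480.363°.
+480.363° lies outside (−180°, 180°]; subtract 360° → +120.363°.

+120.363°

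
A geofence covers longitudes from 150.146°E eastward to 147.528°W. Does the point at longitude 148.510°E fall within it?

Band width going east from +150.146° to -147.528°: ((-147.528 − 150.146) mod 360) = 62.326°.
Offset of +148.510° east of the west edge: ((148.510 − 150.146) mod 360) = 358.364°.
358.364° > 62.326° ⇒ outside.

No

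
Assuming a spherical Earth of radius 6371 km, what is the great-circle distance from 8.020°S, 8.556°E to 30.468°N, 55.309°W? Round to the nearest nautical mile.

4337 nmi

Δλ = -55.309 − 8.556 = -63.865°.
Δφ = 30.468 − -8.020 = 38.488°.
a = sin²(Δφ/2) + cos φ₁ · cos φ₂ · sin²(Δλ/2) = 0.347398.
c = 2·atan2(√a, √(1−a)) = 1.26064 rad → d = 6371·c ≈ 8031.56 km ≈ 4336.69 nmi.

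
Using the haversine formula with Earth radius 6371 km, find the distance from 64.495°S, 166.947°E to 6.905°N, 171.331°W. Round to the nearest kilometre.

8142 km

Δλ = -171.331 − 166.947 = -338.278°; wrapped into (−180°, 180°]: 21.722°.
Δφ = 6.905 − -64.495 = 71.400°.
a = sin²(Δφ/2) + cos φ₁ · cos φ₂ · sin²(Δλ/2) = 0.355697.
c = 2·atan2(√a, √(1−a)) = 1.27803 rad → d = 6371·c ≈ 8142.31 km.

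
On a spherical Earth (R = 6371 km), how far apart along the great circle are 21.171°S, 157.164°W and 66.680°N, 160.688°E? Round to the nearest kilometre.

Δλ = 160.688 − -157.164 = 317.852°; wrapped into (−180°, 180°]: -42.148°.
Δφ = 66.680 − -21.171 = 87.851°.
a = sin²(Δφ/2) + cos φ₁ · cos φ₂ · sin²(Δλ/2) = 0.528979.
c = 2·atan2(√a, √(1−a)) = 1.62879 rad → d = 6371·c ≈ 10377.00 km.

10377 km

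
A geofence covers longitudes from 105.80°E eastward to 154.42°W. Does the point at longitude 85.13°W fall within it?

No

Band width going east from +105.80° to -154.42°: ((-154.42 − 105.80) mod 360) = 99.78°.
Offset of -85.13° east of the west edge: ((-85.13 − 105.80) mod 360) = 169.07°.
169.07° > 99.78° ⇒ outside.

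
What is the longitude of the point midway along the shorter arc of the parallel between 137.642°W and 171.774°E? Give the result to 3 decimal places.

162.934°W

Signed shortest Δλ from -137.642° to +171.774° is -50.584°.
Midpoint longitude = -137.642° + (-50.584°)/2 = -137.642° − 25.292° = -162.934°.
(The naïve average (-137.642 + +171.774)/2 = 17.066° is on the wrong side of the globe.)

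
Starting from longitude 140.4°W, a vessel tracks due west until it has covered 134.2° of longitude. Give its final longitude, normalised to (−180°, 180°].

Start at -140.4°; shift −134.2° → -274.6°.
-274.6° lies outside (−180°, 180°]; add 360° → +85.4°.

85.4°E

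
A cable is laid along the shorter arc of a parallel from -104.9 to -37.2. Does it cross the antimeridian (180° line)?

No

Signed shortest Δλ = ((-37.2 − -104.9 + 180) mod 360) − 180 = 67.7°.
Going east by 67.7° from -104.9° reaches -37.2° without touching 180°.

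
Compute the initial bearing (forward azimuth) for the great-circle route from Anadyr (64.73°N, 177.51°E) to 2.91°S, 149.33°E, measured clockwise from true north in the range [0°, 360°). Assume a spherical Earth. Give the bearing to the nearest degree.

210°

Δλ = 149.33 − 177.51 = -28.18°.
θ = atan2( sin Δλ · cos φ₂ , cos φ₁ · sin φ₂ − sin φ₁ · cos φ₂ · cos Δλ )
  = atan2(-0.47163, -0.81776) = -150.026° → normalised to [0°, 360°): 209.974°.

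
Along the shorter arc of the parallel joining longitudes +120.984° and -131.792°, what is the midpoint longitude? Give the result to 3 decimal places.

Signed shortest Δλ from +120.984° to -131.792° is +107.224°.
Midpoint longitude = +120.984° + (+107.224°)/2 = +120.984° + 53.612° = +174.596°.
(The naïve average (+120.984 + -131.792)/2 = -5.404° is on the wrong side of the globe.)

+174.596°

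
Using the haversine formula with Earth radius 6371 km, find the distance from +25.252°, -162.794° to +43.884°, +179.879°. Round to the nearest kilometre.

Δλ = 179.879 − -162.794 = 342.673°; wrapped into (−180°, 180°]: -17.327°.
Δφ = 43.884 − 25.252 = 18.632°.
a = sin²(Δφ/2) + cos φ₁ · cos φ₂ · sin²(Δλ/2) = 0.040996.
c = 2·atan2(√a, √(1−a)) = 0.40777 rad → d = 6371·c ≈ 2597.88 km.

2598 km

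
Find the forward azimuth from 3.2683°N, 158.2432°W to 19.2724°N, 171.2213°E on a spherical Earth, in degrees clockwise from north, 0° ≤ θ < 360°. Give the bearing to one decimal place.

Δλ = 171.2213 − -158.2432 = 329.4645°; wrapped into (−180°, 180°]: -30.5355°.
θ = atan2( sin Δλ · cos φ₂ , cos φ₁ · sin φ₂ − sin φ₁ · cos φ₂ · cos Δλ )
  = atan2(-0.47960, 0.28317) = -59.441° → normalised to [0°, 360°): 300.559°.

300.6°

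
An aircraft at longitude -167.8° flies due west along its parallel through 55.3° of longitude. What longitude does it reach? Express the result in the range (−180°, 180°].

+136.9°

Start at -167.8°; shift −55.3° → -223.1°.
-223.1° lies outside (−180°, 180°]; add 360° → +136.9°.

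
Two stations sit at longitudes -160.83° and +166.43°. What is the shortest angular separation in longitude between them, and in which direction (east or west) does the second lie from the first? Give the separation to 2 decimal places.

Raw difference: 166.43 − -160.83 = 327.26°.
Normalise into (−180°, 180°]: 327.26° − 360° = -32.74°.
Negative ⇒ the second point lies to the west; separation 32.74°.

32.74° west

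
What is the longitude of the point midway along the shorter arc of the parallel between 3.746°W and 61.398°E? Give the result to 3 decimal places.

28.826°E

Signed shortest Δλ from -3.746° to +61.398° is +65.144°.
Midpoint longitude = -3.746° + (+65.144°)/2 = -3.746° + 32.572° = +28.826°.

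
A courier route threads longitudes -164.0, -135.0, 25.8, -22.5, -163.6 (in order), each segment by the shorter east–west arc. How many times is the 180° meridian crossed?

0

Leg 1: -164.0° → -135.0°, shortest Δλ = 29.0° (east) — does not cross 180°.
Leg 2: -135.0° → +25.8°, shortest Δλ = 160.8° (east) — does not cross 180°.
Leg 3: +25.8° → -22.5°, shortest Δλ = -48.3° (west) — does not cross 180°.
Leg 4: -22.5° → -163.6°, shortest Δλ = -141.1° (west) — does not cross 180°.
Total crossings: 0.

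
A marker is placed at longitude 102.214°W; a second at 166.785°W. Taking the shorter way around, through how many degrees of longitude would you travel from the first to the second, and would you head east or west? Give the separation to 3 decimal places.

Raw difference: -166.785 − -102.214 = -64.571°.
Normalise into (−180°, 180°]: -64.571° stays -64.571°.
Negative ⇒ the second point lies to the west; separation 64.571°.

64.571° west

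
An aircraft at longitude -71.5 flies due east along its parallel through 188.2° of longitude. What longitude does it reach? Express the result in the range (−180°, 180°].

Start at -71.5°; shift +188.2° → +116.7°.
+116.7° already lies in (−180°, 180°].

+116.7°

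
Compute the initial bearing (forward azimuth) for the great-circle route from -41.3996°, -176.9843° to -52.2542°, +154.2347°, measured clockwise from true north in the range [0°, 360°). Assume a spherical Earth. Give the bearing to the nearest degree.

Δλ = 154.2347 − -176.9843 = 331.2190°; wrapped into (−180°, 180°]: -28.7810°.
θ = atan2( sin Δλ · cos φ₂ , cos φ₁ · sin φ₂ − sin φ₁ · cos φ₂ · cos Δλ )
  = atan2(-0.29473, -0.23833) = -128.960° → normalised to [0°, 360°): 231.040°.

231°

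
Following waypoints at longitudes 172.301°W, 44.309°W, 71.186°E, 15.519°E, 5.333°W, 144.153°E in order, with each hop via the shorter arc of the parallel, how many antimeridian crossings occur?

Leg 1: -172.301° → -44.309°, shortest Δλ = 127.992° (east) — does not cross 180°.
Leg 2: -44.309° → +71.186°, shortest Δλ = 115.495° (east) — does not cross 180°.
Leg 3: +71.186° → +15.519°, shortest Δλ = -55.667° (west) — does not cross 180°.
Leg 4: +15.519° → -5.333°, shortest Δλ = -20.852° (west) — does not cross 180°.
Leg 5: -5.333° → +144.153°, shortest Δλ = 149.486° (east) — does not cross 180°.
Total crossings: 0.

0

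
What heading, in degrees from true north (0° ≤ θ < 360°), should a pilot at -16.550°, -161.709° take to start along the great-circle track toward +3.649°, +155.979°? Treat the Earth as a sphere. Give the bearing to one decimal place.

Δλ = 155.979 − -161.709 = 317.688°; wrapped into (−180°, 180°]: -42.312°.
θ = atan2( sin Δλ · cos φ₂ , cos φ₁ · sin φ₂ − sin φ₁ · cos φ₂ · cos Δλ )
  = atan2(-0.67180, 0.27123) = -68.015° → normalised to [0°, 360°): 291.985°.

292.0°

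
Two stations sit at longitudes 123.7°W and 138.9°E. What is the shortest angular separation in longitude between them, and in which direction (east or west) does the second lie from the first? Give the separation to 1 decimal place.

Raw difference: 138.9 − -123.7 = 262.6°.
Normalise into (−180°, 180°]: 262.6° − 360° = -97.4°.
Negative ⇒ the second point lies to the west; separation 97.4°.

97.4° west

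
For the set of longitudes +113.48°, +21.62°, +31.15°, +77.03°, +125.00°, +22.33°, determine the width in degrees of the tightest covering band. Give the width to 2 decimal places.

103.38°

Sort the longitudes: +21.62°, +22.33°, +31.15°, +77.03°, +113.48°, +125.00°.
Eastward gaps between consecutive values (wrapping around): 0.71°, 8.82°, 45.88°, 36.45°, 11.52°, 256.62°.
Largest gap = 256.62° ⇒ minimal covering band is its complement: 360° − 256.62° = 103.38°.
Band runs from +21.62° eastward to +125.00°.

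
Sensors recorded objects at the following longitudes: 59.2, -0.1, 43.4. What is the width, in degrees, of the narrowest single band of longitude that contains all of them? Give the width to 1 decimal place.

Sort the longitudes: -0.1°, +43.4°, +59.2°.
Eastward gaps between consecutive values (wrapping around): 43.5°, 15.8°, 300.7°.
Largest gap = 300.7° ⇒ minimal covering band is its complement: 360° − 300.7° = 59.3°.
Band runs from -0.1° eastward to +59.2°.

59.3°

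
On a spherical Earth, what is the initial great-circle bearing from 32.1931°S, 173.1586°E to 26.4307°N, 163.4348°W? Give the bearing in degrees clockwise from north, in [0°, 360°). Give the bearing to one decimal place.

Δλ = -163.4348 − 173.1586 = -336.5934°; wrapped into (−180°, 180°]: 23.4066°.
θ = atan2( sin Δλ · cos φ₂ , cos φ₁ · sin φ₂ − sin φ₁ · cos φ₂ · cos Δλ )
  = atan2(0.35573, 0.81451) = 23.593° → normalised to [0°, 360°): 23.593°.

23.6°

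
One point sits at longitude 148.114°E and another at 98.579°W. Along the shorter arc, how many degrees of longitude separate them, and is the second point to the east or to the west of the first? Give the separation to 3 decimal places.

113.307° east

Raw difference: -98.579 − 148.114 = -246.693°.
Normalise into (−180°, 180°]: -246.693° + 360° = 113.307°.
Positive ⇒ the second point lies to the east; separation 113.307°.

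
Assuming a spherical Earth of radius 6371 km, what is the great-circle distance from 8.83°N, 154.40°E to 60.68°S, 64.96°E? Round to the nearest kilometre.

Δλ = 64.96 − 154.40 = -89.44°.
Δφ = -60.68 − 8.83 = -69.51°.
a = sin²(Δφ/2) + cos φ₁ · cos φ₂ · sin²(Δλ/2) = 0.564555.
c = 2·atan2(√a, √(1−a)) = 1.70027 rad → d = 6371·c ≈ 10832.41 km.

10832 km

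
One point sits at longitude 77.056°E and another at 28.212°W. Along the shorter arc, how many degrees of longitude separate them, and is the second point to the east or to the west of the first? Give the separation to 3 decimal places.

Raw difference: -28.212 − 77.056 = -105.268°.
Normalise into (−180°, 180°]: -105.268° stays -105.268°.
Negative ⇒ the second point lies to the west; separation 105.268°.

105.268° west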